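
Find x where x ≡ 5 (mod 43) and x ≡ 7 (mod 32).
263

Using Chinese Remainder Theorem:
M = 43 × 32 = 1376
M1 = 32, M2 = 43
y1 = 32^(-1) mod 43 = 39
y2 = 43^(-1) mod 32 = 3
x = (5×32×39 + 7×43×3) mod 1376 = 263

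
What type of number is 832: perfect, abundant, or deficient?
abundant

Proper divisors of 832: sum = 1 + 2 + 4 + 8 + 13 + 16 + 26 + 32 + 52 + 64 + 104 + 208 + 416 = 946
Since 946 > 832, 832 is abundant.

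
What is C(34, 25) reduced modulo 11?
0

Using Lucas' theorem:
Write n=34 and k=25 in base 11:
n in base 11: [3, 1]
k in base 11: [2, 3]
C(34,25) mod 11 = ∏ C(n_i, k_i) mod 11
Digit binomials (mod 11): C(3,2) = 3; C(1,3) = 0 (k_i > n_i)
Product: 3 × 0 = 0 ≡ 0 (mod 11)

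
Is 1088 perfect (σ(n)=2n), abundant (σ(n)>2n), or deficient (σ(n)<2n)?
abundant

Proper divisors of 1088: sum = 1 + 2 + 4 + 8 + 16 + 17 + 32 + 34 + 64 + 68 + 136 + 272 + 544 = 1198
Since 1198 > 1088, 1088 is abundant.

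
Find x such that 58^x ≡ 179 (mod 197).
129

Baby-step giant-step with step n = ⌈√197⌉ = 15.
Baby steps 58^j mod 197 (j:value) for j=0..14: 0:1, 1:58, 2:15, 3:82, 4:28, 5:48, 6:26, 7:129, 8:193, 9:162, 10:137, 11:66, 12:85, 13:5, 14:93.
Giant-step multiplier: 58^(-15) ≡ 58^(196-15) = 58^181 ≡ 176 (mod 197).
Giant steps γ_i = 179·176^i mod 197: γ_0=179, γ_1=181, γ_2=139, γ_3=36, γ_4=32, γ_5=116, γ_6=125, γ_7=133, γ_8=162 (in table at j=9).
x = i·n + j = 8·15 + 9 = 129.
Check: 58^129 ≡ 179 (mod 197).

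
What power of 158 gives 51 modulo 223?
161

Baby-step giant-step with step n = ⌈√223⌉ = 15.
Baby steps 158^j mod 223 (j:value) for j=0..14: 0:1, 1:158, 2:211, 3:111, 4:144, 5:6, 6:56, 7:151, 8:220, 9:195, 10:36, 11:113, 12:14, 13:205, 14:55.
Giant-step multiplier: 158^(-15) ≡ 158^(222-15) = 158^207 ≡ 191 (mod 223).
Giant steps γ_i = 51·191^i mod 223: γ_0=51, γ_1=152, γ_2=42, γ_3=217, γ_4=192, γ_5=100, γ_6=145, γ_7=43, γ_8=185, γ_9=101, γ_10=113 (in table at j=11).
x = i·n + j = 10·15 + 11 = 161.
Check: 158^161 ≡ 51 (mod 223).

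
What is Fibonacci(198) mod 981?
359

Matrix identity: Q^n = [[F_(n+1), F_n], [F_n, F_(n-1)]] with Q = [[1,1],[1,0]].
n = 198 = 11000110₂. Square-and-multiply, entries mod 981:
Q^1 = [[1,1],[1,0]]
Q^3 = (Q^1)²·Q = [[3,2],[2,1]]
Q^6 = (Q^3)² = [[13,8],[8,5]]
Q^12 = (Q^6)² = [[233,144],[144,89]]
Q^24 = (Q^12)² = [[469,261],[261,208]]
Q^49 = (Q^24)²·Q = [[766,649],[649,117]]
Q^99 = (Q^49)²·Q = [[633,470],[470,163]]
Q^198 = (Q^99)² = [[616,359],[359,257]]
F_198 mod 981 = Q^198[0][1] = 359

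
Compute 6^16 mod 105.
36

Repeated squaring. Binary of 16 = 10000.
6^1 ≡ 6 (mod 105); 6^2 ≡ 36 (mod 105); 6^4 ≡ 36 (mod 105); 6^8 ≡ 36 (mod 105); 6^16 ≡ 36 (mod 105)
6^16 = 6^16 ≡ 36 (mod 105)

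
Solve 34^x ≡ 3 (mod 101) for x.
99

Baby-step giant-step with step n = ⌈√101⌉ = 11.
Baby steps 34^j mod 101 (j:value) for j=0..10: 0:1, 1:34, 2:45, 3:15, 4:5, 5:69, 6:23, 7:75, 8:25, 9:42, 10:14.
Giant-step multiplier: 34^(-11) ≡ 34^(100-11) = 34^89 ≡ 94 (mod 101).
Giant steps γ_i = 3·94^i mod 101: γ_0=3, γ_1=80, γ_2=46, γ_3=82, γ_4=32, γ_5=79, γ_6=53, γ_7=33, γ_8=72, γ_9=1 (in table at j=0).
x = i·n + j = 9·11 + 0 = 99.
Check: 34^99 ≡ 3 (mod 101).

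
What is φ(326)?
162

326 = 2 × 163
φ(n) = n × ∏(1 - 1/p) for each prime p dividing n
φ(326) = 326 × (1 - 1/2) × (1 - 1/163) = 162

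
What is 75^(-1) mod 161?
73

gcd(75, 161) = 1, so the inverse exists.
Extended Euclidean algorithm on (161, 75):
161 = 2 × 75 + 11  ⟹  11 = (1)·161 + (-2)·75
75 = 6 × 11 + 9  ⟹  9 = (-6)·161 + (13)·75
11 = 1 × 9 + 2  ⟹  2 = (7)·161 + (-15)·75
9 = 4 × 2 + 1  ⟹  1 = (-34)·161 + (73)·75
So (73)·75 ≡ 1 (mod 161), i.e. 75^(-1) ≡ 73 (mod 161).
Check: 75 × 73 = 5475 ≡ 1 (mod 161)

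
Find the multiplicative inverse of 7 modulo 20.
3

gcd(7, 20) = 1, so the inverse exists.
Extended Euclidean algorithm on (20, 7):
20 = 2 × 7 + 6  ⟹  6 = (1)·20 + (-2)·7
7 = 1 × 6 + 1  ⟹  1 = (-1)·20 + (3)·7
So (3)·7 ≡ 1 (mod 20), i.e. 7^(-1) ≡ 3 (mod 20).
Check: 7 × 3 = 21 ≡ 1 (mod 20)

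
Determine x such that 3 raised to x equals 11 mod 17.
7

Baby-step giant-step with step n = ⌈√17⌉ = 5.
Baby steps 3^j mod 17 (j:value) for j=0..4: 0:1, 1:3, 2:9, 3:10, 4:13.
Giant-step multiplier: 3^(-5) ≡ 3^(16-5) = 3^11 ≡ 7 (mod 17).
Giant steps γ_i = 11·7^i mod 17: γ_0=11, γ_1=9 (in table at j=2).
x = i·n + j = 1·5 + 2 = 7.
Check: 3^7 ≡ 11 (mod 17).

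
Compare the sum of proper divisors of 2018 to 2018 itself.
deficient

Proper divisors of 2018: sum = 1 + 2 + 1009 = 1012
Since 1012 < 2018, 2018 is deficient.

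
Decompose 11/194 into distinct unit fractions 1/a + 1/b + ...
1/18 + 1/873

Greedy algorithm:
11/194: ceiling(194/11) = 18, use 1/18
1/873: ceiling(873/1) = 873, use 1/873
Result: 11/194 = 1/18 + 1/873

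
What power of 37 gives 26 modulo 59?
4

Baby-step giant-step with step n = ⌈√59⌉ = 8.
Baby steps 37^j mod 59 (j:value) for j=0..7: 0:1, 1:37, 2:12, 3:31, 4:26, 5:18, 6:17, 7:39.
h = 26 is already in the table at j=4, so x = 4.
Check: 37^4 ≡ 26 (mod 59).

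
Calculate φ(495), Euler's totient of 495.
240

495 = 3^2 × 5 × 11
φ(n) = n × ∏(1 - 1/p) for each prime p dividing n
φ(495) = 495 × (1 - 1/3) × (1 - 1/5) × (1 - 1/11) = 240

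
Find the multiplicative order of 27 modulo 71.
35

71 is prime, so ord(27) divides φ(71) = 70.
Divisors of 70: 1, 2, 5, 7, 10, 14, 35, 70.
Repeated squaring: 27^1 ≡ 27, 27^2 ≡ 19, 27^4 ≡ 6, 27^8 ≡ 36, 27^16 ≡ 18, 27^32 ≡ 40, 27^64 ≡ 38 (mod 71).
Test 27^d mod 71 for each divisor d in increasing order:
27^1 ≡ 27
27^2 ≡ 19
27^5 = 27^4·27^1 ≡ 20
27^7 = 27^4·27^2·27^1 ≡ 25
27^10 = 27^8·27^2 ≡ 45
27^14 = 27^8·27^4·27^2 ≡ 57
27^35 = 27^32·27^2·27^1 ≡ 1  ← first divisor giving 1
The order is 35.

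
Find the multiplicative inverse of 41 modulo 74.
65

gcd(41, 74) = 1, so the inverse exists.
Extended Euclidean algorithm on (74, 41):
74 = 1 × 41 + 33  ⟹  33 = (1)·74 + (-1)·41
41 = 1 × 33 + 8  ⟹  8 = (-1)·74 + (2)·41
33 = 4 × 8 + 1  ⟹  1 = (5)·74 + (-9)·41
So (-9)·41 ≡ 1 (mod 74), i.e. 41^(-1) ≡ -9 ≡ 65 (mod 74).
Check: 41 × 65 = 2665 ≡ 1 (mod 74)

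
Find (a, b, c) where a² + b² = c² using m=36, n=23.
(767, 1656, 1825)

Euclid's formula: a = m² - n², b = 2mn, c = m² + n²
m = 36, n = 23
a = 36² - 23² = 1296 - 529 = 767
b = 2 × 36 × 23 = 1656
c = 36² + 23² = 1296 + 529 = 1825
Verification: 767² + 1656² = 588289 + 2742336 = 3330625 = 1825² ✓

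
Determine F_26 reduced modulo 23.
22

Matrix identity: Q^n = [[F_(n+1), F_n], [F_n, F_(n-1)]] with Q = [[1,1],[1,0]].
n = 26 = 11010₂. Square-and-multiply, entries mod 23:
Q^1 = [[1,1],[1,0]]
Q^3 = (Q^1)²·Q = [[3,2],[2,1]]
Q^6 = (Q^3)² = [[13,8],[8,5]]
Q^13 = (Q^6)²·Q = [[9,3],[3,6]]
Q^26 = (Q^13)² = [[21,22],[22,22]]
F_26 mod 23 = Q^26[0][1] = 22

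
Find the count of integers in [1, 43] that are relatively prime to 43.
42

43 = 43
φ(n) = n × ∏(1 - 1/p) for each prime p dividing n
φ(43) = 43 × (1 - 1/43) = 42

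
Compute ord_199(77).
198

199 is prime, so ord(77) divides φ(199) = 198.
Divisors of 198: 1, 2, 3, 6, 9, 11, 18, 22, 33, 66, 99, 198.
Repeated squaring: 77^1 ≡ 77, 77^2 ≡ 158, 77^4 ≡ 89, 77^8 ≡ 160, 77^16 ≡ 128, 77^32 ≡ 66, 77^64 ≡ 177, 77^128 ≡ 86 (mod 199).
Test 77^d mod 199 for each divisor d in increasing order:
77^1 ≡ 77
77^2 ≡ 158
77^3 = 77^2·77^1 ≡ 27
77^6 = 77^4·77^2 ≡ 132
77^9 = 77^8·77^1 ≡ 181
77^11 = 77^8·77^2·77^1 ≡ 141
77^18 = 77^16·77^2 ≡ 125
77^22 = 77^16·77^4·77^2 ≡ 180
77^33 = 77^32·77^1 ≡ 107
77^66 = 77^64·77^2 ≡ 106
77^99 = 77^64·77^32·77^2·77^1 ≡ 198
77^198 = 77^128·77^64·77^4·77^2 ≡ 1  ← first divisor giving 1
The order is 198.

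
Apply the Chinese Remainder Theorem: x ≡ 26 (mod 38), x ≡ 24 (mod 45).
1014

Using Chinese Remainder Theorem:
M = 38 × 45 = 1710
M1 = 45, M2 = 38
y1 = 45^(-1) mod 38 = 11
y2 = 38^(-1) mod 45 = 32
x = (26×45×11 + 24×38×32) mod 1710 = 1014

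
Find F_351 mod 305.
34

Matrix identity: Q^n = [[F_(n+1), F_n], [F_n, F_(n-1)]] with Q = [[1,1],[1,0]].
n = 351 = 101011111₂. Square-and-multiply, entries mod 305:
Q^1 = [[1,1],[1,0]]
Q^2 = (Q^1)² = [[2,1],[1,1]]
Q^5 = (Q^2)²·Q = [[8,5],[5,3]]
Q^10 = (Q^5)² = [[89,55],[55,34]]
Q^21 = (Q^10)²·Q = [[21,271],[271,55]]
Q^43 = (Q^21)²·Q = [[233,72],[72,161]]
Q^87 = (Q^43)²·Q = [[1,303],[303,3]]
Q^175 = (Q^87)²·Q = [[302,5],[5,297]]
Q^351 = (Q^175)²·Q = [[284,34],[34,250]]
F_351 mod 305 = Q^351[0][1] = 34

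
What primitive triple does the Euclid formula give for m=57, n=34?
(2093, 3876, 4405)

Euclid's formula: a = m² - n², b = 2mn, c = m² + n²
m = 57, n = 34
a = 57² - 34² = 3249 - 1156 = 2093
b = 2 × 57 × 34 = 3876
c = 57² + 34² = 3249 + 1156 = 4405
Verification: 2093² + 3876² = 4380649 + 15023376 = 19404025 = 4405² ✓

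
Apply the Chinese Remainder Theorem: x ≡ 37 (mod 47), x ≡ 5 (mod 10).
225

Using Chinese Remainder Theorem:
M = 47 × 10 = 470
M1 = 10, M2 = 47
y1 = 10^(-1) mod 47 = 33
y2 = 47^(-1) mod 10 = 3
x = (37×10×33 + 5×47×3) mod 470 = 225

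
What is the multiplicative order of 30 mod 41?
40

41 is prime, so ord(30) divides φ(41) = 40.
Divisors of 40: 1, 2, 4, 5, 8, 10, 20, 40.
Repeated squaring: 30^1 ≡ 30, 30^2 ≡ 39, 30^4 ≡ 4, 30^8 ≡ 16, 30^16 ≡ 10, 30^32 ≡ 18 (mod 41).
Test 30^d mod 41 for each divisor d in increasing order:
30^1 ≡ 30
30^2 ≡ 39
30^4 ≡ 4
30^5 = 30^4·30^1 ≡ 38
30^8 ≡ 16
30^10 = 30^8·30^2 ≡ 9
30^20 = 30^16·30^4 ≡ 40
30^40 = 30^32·30^8 ≡ 1  ← first divisor giving 1
The order is 40.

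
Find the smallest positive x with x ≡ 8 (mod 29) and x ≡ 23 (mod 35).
443

Using Chinese Remainder Theorem:
M = 29 × 35 = 1015
M1 = 35, M2 = 29
y1 = 35^(-1) mod 29 = 5
y2 = 29^(-1) mod 35 = 29
x = (8×35×5 + 23×29×29) mod 1015 = 443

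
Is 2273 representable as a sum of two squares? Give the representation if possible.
8² + 47² (a=8, b=47)

Factorization: 2273 = 2273
By Fermat: n is sum of two squares iff every prime p ≡ 3 (mod 4) appears to even power.
All primes ≡ 3 (mod 4) appear to even power.
Search a = 0, 1, 2, … for 2273 - a² a perfect square: first hit at a = 8: 2273 - 64 = 2209 = 47².
2273 = 8² + 47² = 64 + 2209 ✓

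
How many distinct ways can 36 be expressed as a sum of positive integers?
17977

p(n) counts ways to write n as a sum of positive integers (order ignored).
Euler's pentagonal recurrence: p(k) = p(k-1) + p(k-2) - p(k-5) - p(k-7) + p(k-12) + p(k-15) - ... (offsets j(3j∓1)/2, signs ++--, p(0)=1, p(<0)=0).
DP table for k = 0..35: p(0)=1, p(1)=1, p(2)=2, p(3)=3, p(4)=5, p(5)=7, p(6)=11, p(7)=15, p(8)=22, p(9)=30, p(10)=42, p(11)=56, p(12)=77, p(13)=101, p(14)=135, p(15)=176, p(16)=231, p(17)=297, p(18)=385, p(19)=490, p(20)=627, p(21)=792, p(22)=1002, p(23)=1255, p(24)=1575, p(25)=1958, p(26)=2436, p(27)=3010, p(28)=3718, p(29)=4565, p(30)=5604, p(31)=6842, p(32)=8349, p(33)=10143, p(34)=12310, p(35)=14883.
Final step: p(36) = p(35) + p(34) - p(31) - p(29) + p(24) + p(21) - p(14) - p(10) + p(1)
= 14883 + 12310 - 6842 - 4565 + 1575 + 792 - 135 - 42 + 1
= 17977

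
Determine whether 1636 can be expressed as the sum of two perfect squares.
6² + 40² (a=6, b=40)

Factorization: 1636 = 2^2 × 409
By Fermat: n is sum of two squares iff every prime p ≡ 3 (mod 4) appears to even power.
All primes ≡ 3 (mod 4) appear to even power.
Search a = 0, 1, 2, … for 1636 - a² a perfect square: first hit at a = 6: 1636 - 36 = 1600 = 40².
1636 = 6² + 40² = 36 + 1600 ✓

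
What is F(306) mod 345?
238

Matrix identity: Q^n = [[F_(n+1), F_n], [F_n, F_(n-1)]] with Q = [[1,1],[1,0]].
n = 306 = 100110010₂. Square-and-multiply, entries mod 345:
Q^1 = [[1,1],[1,0]]
Q^2 = (Q^1)² = [[2,1],[1,1]]
Q^4 = (Q^2)² = [[5,3],[3,2]]
Q^9 = (Q^4)²·Q = [[55,34],[34,21]]
Q^19 = (Q^9)²·Q = [[210,41],[41,169]]
Q^38 = (Q^19)² = [[241,14],[14,227]]
Q^76 = (Q^38)² = [[317,342],[342,320]]
Q^153 = (Q^76)²·Q = [[262,103],[103,159]]
Q^306 = (Q^153)² = [[248,238],[238,10]]
F_306 mod 345 = Q^306[0][1] = 238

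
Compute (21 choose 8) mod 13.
1

Using Lucas' theorem:
Write n=21 and k=8 in base 13:
n in base 13: [1, 8]
k in base 13: [0, 8]
C(21,8) mod 13 = ∏ C(n_i, k_i) mod 13
Digit binomials (mod 13): C(1,0) = 1; C(8,8) = 1
Product: 1 × 1 = 1 ≡ 1 (mod 13)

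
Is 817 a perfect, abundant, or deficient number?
deficient

Proper divisors of 817: sum = 1 + 19 + 43 = 63
Since 63 < 817, 817 is deficient.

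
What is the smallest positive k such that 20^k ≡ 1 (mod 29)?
7

29 is prime, so ord(20) divides φ(29) = 28.
Divisors of 28: 1, 2, 4, 7, 14, 28.
Repeated squaring: 20^1 ≡ 20, 20^2 ≡ 23, 20^4 ≡ 7, 20^8 ≡ 20, 20^16 ≡ 23 (mod 29).
Test 20^d mod 29 for each divisor d in increasing order:
20^1 ≡ 20
20^2 ≡ 23
20^4 ≡ 7
20^7 = 20^4·20^2·20^1 ≡ 1  ← first divisor giving 1
The order is 7.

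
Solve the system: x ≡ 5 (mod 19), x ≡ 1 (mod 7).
43

Using Chinese Remainder Theorem:
M = 19 × 7 = 133
M1 = 7, M2 = 19
y1 = 7^(-1) mod 19 = 11
y2 = 19^(-1) mod 7 = 3
x = (5×7×11 + 1×19×3) mod 133 = 43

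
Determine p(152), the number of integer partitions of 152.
49686288421

p(n) counts ways to write n as a sum of positive integers (order ignored).
Euler's pentagonal recurrence: p(k) = p(k-1) + p(k-2) - p(k-5) - p(k-7) + p(k-12) + p(k-15) - ... (offsets j(3j∓1)/2, signs ++--, p(0)=1, p(<0)=0).
DP table for k = 0..151: p(0)=1, p(1)=1, p(2)=2, p(3)=3, p(4)=5, p(5)=7, p(6)=11, p(7)=15, p(8)=22, p(9)=30, p(10)=42, p(11)=56, p(12)=77, p(13)=101, p(14)=135, p(15)=176, p(16)=231, p(17)=297, p(18)=385, p(19)=490, p(20)=627, p(21)=792, p(22)=1002, p(23)=1255, p(24)=1575, p(25)=1958, p(26)=2436, p(27)=3010, p(28)=3718, p(29)=4565, p(30)=5604, p(31)=6842, p(32)=8349, p(33)=10143, p(34)=12310, p(35)=14883, p(36)=17977, p(37)=21637, p(38)=26015, p(39)=31185, p(40)=37338, p(41)=44583, p(42)=53174, p(43)=63261, p(44)=75175, p(45)=89134, p(46)=105558, p(47)=124754, p(48)=147273, p(49)=173525, p(50)=204226, p(51)=239943, p(52)=281589, p(53)=329931, p(54)=386155, p(55)=451276, p(56)=526823, p(57)=614154, p(58)=715220, p(59)=831820, p(60)=966467, p(61)=1121505, p(62)=1300156, p(63)=1505499, p(64)=1741630, p(65)=2012558, p(66)=2323520, p(67)=2679689, p(68)=3087735, p(69)=3554345, p(70)=4087968, p(71)=4697205, p(72)=5392783, p(73)=6185689, p(74)=7089500, p(75)=8118264, p(76)=9289091, p(77)=10619863, p(78)=12132164, p(79)=13848650, p(80)=15796476, p(81)=18004327, p(82)=20506255, p(83)=23338469, p(84)=26543660, p(85)=30167357, p(86)=34262962, p(87)=38887673, p(88)=44108109, p(89)=49995925, p(90)=56634173, p(91)=64112359, p(92)=72533807, p(93)=82010177, p(94)=92669720, p(95)=104651419, p(96)=118114304, p(97)=133230930, p(98)=150198136, p(99)=169229875, p(100)=190569292, p(101)=214481126, p(102)=241265379, p(103)=271248950, p(104)=304801365, p(105)=342325709, p(106)=384276336, p(107)=431149389, p(108)=483502844, p(109)=541946240, p(110)=607163746, p(111)=679903203, p(112)=761002156, p(113)=851376628, p(114)=952050665, p(115)=1064144451, p(116)=1188908248, p(117)=1327710076, p(118)=1482074143, p(119)=1653668665, p(120)=1844349560, p(121)=2056148051, p(122)=2291320912, p(123)=2552338241, p(124)=2841940500, p(125)=3163127352, p(126)=3519222692, p(127)=3913864295, p(128)=4351078600, p(129)=4835271870, p(130)=5371315400, p(131)=5964539504, p(132)=6620830889, p(133)=7346629512, p(134)=8149040695, p(135)=9035836076, p(136)=10015581680, p(137)=11097645016, p(138)=12292341831, p(139)=13610949895, p(140)=15065878135, p(141)=16670689208, p(142)=18440293320, p(143)=20390982757, p(144)=22540654445, p(145)=24908858009, p(146)=27517052599, p(147)=30388671978, p(148)=33549419497, p(149)=37027355200, p(150)=40853235313, p(151)=45060624582.
Final step: p(152) = p(151) + p(150) - p(147) - p(145) + p(140) + p(137) - p(130) - p(126) + p(117) + p(112) - p(101) - p(95) + p(82) + p(75) - p(60) - p(52) + p(35) + p(26) - p(7)
= 45060624582 + 40853235313 - 30388671978 - 24908858009 + 15065878135 + 11097645016 - 5371315400 - 3519222692 + 1327710076 + 761002156 - 214481126 - 104651419 + 20506255 + 8118264 - 966467 - 281589 + 14883 + 2436 - 15
= 49686288421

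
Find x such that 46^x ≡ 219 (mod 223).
147

Baby-step giant-step with step n = ⌈√223⌉ = 15.
Baby steps 46^j mod 223 (j:value) for j=0..14: 0:1, 1:46, 2:109, 3:108, 4:62, 5:176, 6:68, 7:6, 8:53, 9:208, 10:202, 11:149, 12:164, 13:185, 14:36.
Giant-step multiplier: 46^(-15) ≡ 46^(222-15) = 46^207 ≡ 54 (mod 223).
Giant steps γ_i = 219·54^i mod 223: γ_0=219, γ_1=7, γ_2=155, γ_3=119, γ_4=182, γ_5=16, γ_6=195, γ_7=49, γ_8=193, γ_9=164 (in table at j=12).
x = i·n + j = 9·15 + 12 = 147.
Check: 46^147 ≡ 219 (mod 223).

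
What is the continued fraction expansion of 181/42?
[4; 3, 4, 3]

Euclidean algorithm steps:
181 = 4 × 42 + 13
42 = 3 × 13 + 3
13 = 4 × 3 + 1
3 = 3 × 1 + 0
Continued fraction: [4; 3, 4, 3]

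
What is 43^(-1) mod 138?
61

gcd(43, 138) = 1, so the inverse exists.
Extended Euclidean algorithm on (138, 43):
138 = 3 × 43 + 9  ⟹  9 = (1)·138 + (-3)·43
43 = 4 × 9 + 7  ⟹  7 = (-4)·138 + (13)·43
9 = 1 × 7 + 2  ⟹  2 = (5)·138 + (-16)·43
7 = 3 × 2 + 1  ⟹  1 = (-19)·138 + (61)·43
So (61)·43 ≡ 1 (mod 138), i.e. 43^(-1) ≡ 61 (mod 138).
Check: 43 × 61 = 2623 ≡ 1 (mod 138)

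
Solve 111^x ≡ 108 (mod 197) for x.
157

Baby-step giant-step with step n = ⌈√197⌉ = 15.
Baby steps 111^j mod 197 (j:value) for j=0..14: 0:1, 1:111, 2:107, 3:57, 4:23, 5:189, 6:97, 7:129, 8:135, 9:13, 10:64, 11:12, 12:150, 13:102, 14:93.
Giant-step multiplier: 111^(-15) ≡ 111^(196-15) = 111^181 ≡ 5 (mod 197).
Giant steps γ_i = 108·5^i mod 197: γ_0=108, γ_1=146, γ_2=139, γ_3=104, γ_4=126, γ_5=39, γ_6=195, γ_7=187, γ_8=147, γ_9=144, γ_10=129 (in table at j=7).
x = i·n + j = 10·15 + 7 = 157.
Check: 111^157 ≡ 108 (mod 197).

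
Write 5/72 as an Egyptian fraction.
1/15 + 1/360

Greedy algorithm:
5/72: ceiling(72/5) = 15, use 1/15
1/360: ceiling(360/1) = 360, use 1/360
Result: 5/72 = 1/15 + 1/360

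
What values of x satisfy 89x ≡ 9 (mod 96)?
x ≡ 81 (mod 96)

gcd(89, 96) = 1, which divides 9, so solutions exist.
Find 89^(-1) mod 96 by the extended Euclidean algorithm:
96 = 1 × 89 + 7  ⟹  7 = (1)·96 + (-1)·89
89 = 12 × 7 + 5  ⟹  5 = (-12)·96 + (13)·89
7 = 1 × 5 + 2  ⟹  2 = (13)·96 + (-14)·89
5 = 2 × 2 + 1  ⟹  1 = (-38)·96 + (41)·89
So (41)·89 ≡ 1 (mod 96), i.e. 89^(-1) ≡ 41 (mod 96).
x ≡ 41 × 9 = 369 ≡ 81 (mod 96).
Check: 89 × 81 = 7209 ≡ 9 (mod 96).
Unique solution: x ≡ 81 (mod 96)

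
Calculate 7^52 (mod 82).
31

Repeated squaring. Binary of 52 = 110100.
7^1 ≡ 7 (mod 82); 7^2 ≡ 49 (mod 82); 7^4 ≡ 23 (mod 82); 7^8 ≡ 37 (mod 82); 7^16 ≡ 57 (mod 82); 7^32 ≡ 51 (mod 82)
7^52 = 7^4 × 7^16 × 7^32 ≡ 31 (mod 82)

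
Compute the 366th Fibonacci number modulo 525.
188

Matrix identity: Q^n = [[F_(n+1), F_n], [F_n, F_(n-1)]] with Q = [[1,1],[1,0]].
n = 366 = 101101110₂. Square-and-multiply, entries mod 525:
Q^1 = [[1,1],[1,0]]
Q^2 = (Q^1)² = [[2,1],[1,1]]
Q^5 = (Q^2)²·Q = [[8,5],[5,3]]
Q^11 = (Q^5)²·Q = [[144,89],[89,55]]
Q^22 = (Q^11)² = [[307,386],[386,446]]
Q^45 = (Q^22)²·Q = [[503,170],[170,333]]
Q^91 = (Q^45)²·Q = [[354,509],[509,370]]
Q^183 = (Q^91)²·Q = [[63,97],[97,491]]
Q^366 = (Q^183)² = [[253,188],[188,65]]
F_366 mod 525 = Q^366[0][1] = 188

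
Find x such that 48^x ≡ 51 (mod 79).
38

Baby-step giant-step with step n = ⌈√79⌉ = 9.
Baby steps 48^j mod 79 (j:value) for j=0..8: 0:1, 1:48, 2:13, 3:71, 4:11, 5:54, 6:64, 7:70, 8:42.
Giant-step multiplier: 48^(-9) ≡ 48^(78-9) = 48^69 ≡ 27 (mod 79).
Giant steps γ_i = 51·27^i mod 79: γ_0=51, γ_1=34, γ_2=49, γ_3=59, γ_4=13 (in table at j=2).
x = i·n + j = 4·9 + 2 = 38.
Check: 48^38 ≡ 51 (mod 79).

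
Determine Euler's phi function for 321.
212

321 = 3 × 107
φ(n) = n × ∏(1 - 1/p) for each prime p dividing n
φ(321) = 321 × (1 - 1/3) × (1 - 1/107) = 212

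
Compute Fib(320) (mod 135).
30

Matrix identity: Q^n = [[F_(n+1), F_n], [F_n, F_(n-1)]] with Q = [[1,1],[1,0]].
n = 320 = 101000000₂. Square-and-multiply, entries mod 135:
Q^1 = [[1,1],[1,0]]
Q^2 = (Q^1)² = [[2,1],[1,1]]
Q^5 = (Q^2)²·Q = [[8,5],[5,3]]
Q^10 = (Q^5)² = [[89,55],[55,34]]
Q^20 = (Q^10)² = [[11,15],[15,131]]
Q^40 = (Q^20)² = [[76,105],[105,106]]
Q^80 = (Q^40)² = [[61,75],[75,121]]
Q^160 = (Q^80)² = [[31,15],[15,16]]
Q^320 = (Q^160)² = [[106,30],[30,76]]
F_320 mod 135 = Q^320[0][1] = 30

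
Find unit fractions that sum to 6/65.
1/11 + 1/715

Greedy algorithm:
6/65: ceiling(65/6) = 11, use 1/11
1/715: ceiling(715/1) = 715, use 1/715
Result: 6/65 = 1/11 + 1/715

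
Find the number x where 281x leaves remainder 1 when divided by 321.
8

gcd(281, 321) = 1, so the inverse exists.
Extended Euclidean algorithm on (321, 281):
321 = 1 × 281 + 40  ⟹  40 = (1)·321 + (-1)·281
281 = 7 × 40 + 1  ⟹  1 = (-7)·321 + (8)·281
So (8)·281 ≡ 1 (mod 321), i.e. 281^(-1) ≡ 8 (mod 321).
Check: 281 × 8 = 2248 ≡ 1 (mod 321)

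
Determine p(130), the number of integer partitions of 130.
5371315400

p(n) counts ways to write n as a sum of positive integers (order ignored).
Euler's pentagonal recurrence: p(k) = p(k-1) + p(k-2) - p(k-5) - p(k-7) + p(k-12) + p(k-15) - ... (offsets j(3j∓1)/2, signs ++--, p(0)=1, p(<0)=0).
DP table for k = 0..129: p(0)=1, p(1)=1, p(2)=2, p(3)=3, p(4)=5, p(5)=7, p(6)=11, p(7)=15, p(8)=22, p(9)=30, p(10)=42, p(11)=56, p(12)=77, p(13)=101, p(14)=135, p(15)=176, p(16)=231, p(17)=297, p(18)=385, p(19)=490, p(20)=627, p(21)=792, p(22)=1002, p(23)=1255, p(24)=1575, p(25)=1958, p(26)=2436, p(27)=3010, p(28)=3718, p(29)=4565, p(30)=5604, p(31)=6842, p(32)=8349, p(33)=10143, p(34)=12310, p(35)=14883, p(36)=17977, p(37)=21637, p(38)=26015, p(39)=31185, p(40)=37338, p(41)=44583, p(42)=53174, p(43)=63261, p(44)=75175, p(45)=89134, p(46)=105558, p(47)=124754, p(48)=147273, p(49)=173525, p(50)=204226, p(51)=239943, p(52)=281589, p(53)=329931, p(54)=386155, p(55)=451276, p(56)=526823, p(57)=614154, p(58)=715220, p(59)=831820, p(60)=966467, p(61)=1121505, p(62)=1300156, p(63)=1505499, p(64)=1741630, p(65)=2012558, p(66)=2323520, p(67)=2679689, p(68)=3087735, p(69)=3554345, p(70)=4087968, p(71)=4697205, p(72)=5392783, p(73)=6185689, p(74)=7089500, p(75)=8118264, p(76)=9289091, p(77)=10619863, p(78)=12132164, p(79)=13848650, p(80)=15796476, p(81)=18004327, p(82)=20506255, p(83)=23338469, p(84)=26543660, p(85)=30167357, p(86)=34262962, p(87)=38887673, p(88)=44108109, p(89)=49995925, p(90)=56634173, p(91)=64112359, p(92)=72533807, p(93)=82010177, p(94)=92669720, p(95)=104651419, p(96)=118114304, p(97)=133230930, p(98)=150198136, p(99)=169229875, p(100)=190569292, p(101)=214481126, p(102)=241265379, p(103)=271248950, p(104)=304801365, p(105)=342325709, p(106)=384276336, p(107)=431149389, p(108)=483502844, p(109)=541946240, p(110)=607163746, p(111)=679903203, p(112)=761002156, p(113)=851376628, p(114)=952050665, p(115)=1064144451, p(116)=1188908248, p(117)=1327710076, p(118)=1482074143, p(119)=1653668665, p(120)=1844349560, p(121)=2056148051, p(122)=2291320912, p(123)=2552338241, p(124)=2841940500, p(125)=3163127352, p(126)=3519222692, p(127)=3913864295, p(128)=4351078600, p(129)=4835271870.
Final step: p(130) = p(129) + p(128) - p(125) - p(123) + p(118) + p(115) - p(108) - p(104) + p(95) + p(90) - p(79) - p(73) + p(60) + p(53) - p(38) - p(30) + p(13) + p(4)
= 4835271870 + 4351078600 - 3163127352 - 2552338241 + 1482074143 + 1064144451 - 483502844 - 304801365 + 104651419 + 56634173 - 13848650 - 6185689 + 966467 + 329931 - 26015 - 5604 + 101 + 5
= 5371315400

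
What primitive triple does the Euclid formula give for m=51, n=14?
(2405, 1428, 2797)

Euclid's formula: a = m² - n², b = 2mn, c = m² + n²
m = 51, n = 14
a = 51² - 14² = 2601 - 196 = 2405
b = 2 × 51 × 14 = 1428
c = 51² + 14² = 2601 + 196 = 2797
Verification: 2405² + 1428² = 5784025 + 2039184 = 7823209 = 2797² ✓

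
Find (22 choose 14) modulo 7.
3

Using Lucas' theorem:
Write n=22 and k=14 in base 7:
n in base 7: [3, 1]
k in base 7: [2, 0]
C(22,14) mod 7 = ∏ C(n_i, k_i) mod 7
Digit binomials (mod 7): C(3,2) = 3; C(1,0) = 1
Product: 3 × 1 = 3 ≡ 3 (mod 7)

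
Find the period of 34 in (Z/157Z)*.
156

157 is prime, so ord(34) divides φ(157) = 156.
Divisors of 156: 1, 2, 3, 4, 6, 12, 13, 26, 39, 52, 78, 156.
Repeated squaring: 34^1 ≡ 34, 34^2 ≡ 57, 34^4 ≡ 109, 34^8 ≡ 106, 34^16 ≡ 89, 34^32 ≡ 71, 34^64 ≡ 17, 34^128 ≡ 132 (mod 157).
Test 34^d mod 157 for each divisor d in increasing order:
34^1 ≡ 34
34^2 ≡ 57
34^3 = 34^2·34^1 ≡ 54
34^4 ≡ 109
34^6 = 34^4·34^2 ≡ 90
34^12 = 34^8·34^4 ≡ 93
34^13 = 34^8·34^4·34^1 ≡ 22
34^26 = 34^16·34^8·34^2 ≡ 13
34^39 = 34^32·34^4·34^2·34^1 ≡ 129
34^52 = 34^32·34^16·34^4 ≡ 12
34^78 = 34^64·34^8·34^4·34^2 ≡ 156
34^156 = 34^128·34^16·34^8·34^4 ≡ 1  ← first divisor giving 1
The order is 156.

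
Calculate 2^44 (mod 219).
37

Repeated squaring. Binary of 44 = 101100.
2^1 ≡ 2 (mod 219); 2^2 ≡ 4 (mod 219); 2^4 ≡ 16 (mod 219); 2^8 ≡ 37 (mod 219); 2^16 ≡ 55 (mod 219); 2^32 ≡ 178 (mod 219)
2^44 = 2^4 × 2^8 × 2^32 ≡ 37 (mod 219)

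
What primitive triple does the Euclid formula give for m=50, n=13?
(2331, 1300, 2669)

Euclid's formula: a = m² - n², b = 2mn, c = m² + n²
m = 50, n = 13
a = 50² - 13² = 2500 - 169 = 2331
b = 2 × 50 × 13 = 1300
c = 50² + 13² = 2500 + 169 = 2669
Verification: 2331² + 1300² = 5433561 + 1690000 = 7123561 = 2669² ✓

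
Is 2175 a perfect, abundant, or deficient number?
deficient

Proper divisors of 2175: sum = 1 + 3 + 5 + 15 + 25 + 29 + 75 + 87 + 145 + 435 + 725 = 1545
Since 1545 < 2175, 2175 is deficient.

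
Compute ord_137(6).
136

137 is prime, so ord(6) divides φ(137) = 136.
Divisors of 136: 1, 2, 4, 8, 17, 34, 68, 136.
Repeated squaring: 6^1 ≡ 6, 6^2 ≡ 36, 6^4 ≡ 63, 6^8 ≡ 133, 6^16 ≡ 16, 6^32 ≡ 119, 6^64 ≡ 50, 6^128 ≡ 34 (mod 137).
Test 6^d mod 137 for each divisor d in increasing order:
6^1 ≡ 6
6^2 ≡ 36
6^4 ≡ 63
6^8 ≡ 133
6^17 = 6^16·6^1 ≡ 96
6^34 = 6^32·6^2 ≡ 37
6^68 = 6^64·6^4 ≡ 136
6^136 = 6^128·6^8 ≡ 1  ← first divisor giving 1
The order is 136.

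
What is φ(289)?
272

289 = 17^2
φ(n) = n × ∏(1 - 1/p) for each prime p dividing n
φ(289) = 289 × (1 - 1/17) = 272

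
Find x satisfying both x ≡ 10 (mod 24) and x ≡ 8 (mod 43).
610

Using Chinese Remainder Theorem:
M = 24 × 43 = 1032
M1 = 43, M2 = 24
y1 = 43^(-1) mod 24 = 19
y2 = 24^(-1) mod 43 = 9
x = (10×43×19 + 8×24×9) mod 1032 = 610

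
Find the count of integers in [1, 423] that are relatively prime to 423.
276

423 = 3^2 × 47
φ(n) = n × ∏(1 - 1/p) for each prime p dividing n
φ(423) = 423 × (1 - 1/3) × (1 - 1/47) = 276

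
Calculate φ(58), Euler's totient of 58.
28

58 = 2 × 29
φ(n) = n × ∏(1 - 1/p) for each prime p dividing n
φ(58) = 58 × (1 - 1/2) × (1 - 1/29) = 28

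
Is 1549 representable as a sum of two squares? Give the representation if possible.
18² + 35² (a=18, b=35)

Factorization: 1549 = 1549
By Fermat: n is sum of two squares iff every prime p ≡ 3 (mod 4) appears to even power.
All primes ≡ 3 (mod 4) appear to even power.
Search a = 0, 1, 2, … for 1549 - a² a perfect square: first hit at a = 18: 1549 - 324 = 1225 = 35².
1549 = 18² + 35² = 324 + 1225 ✓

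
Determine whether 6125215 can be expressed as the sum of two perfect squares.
Not possible

Factorization: 6125215 = 5 × 107^3
By Fermat: n is sum of two squares iff every prime p ≡ 3 (mod 4) appears to even power.
Prime(s) ≡ 3 (mod 4) with odd exponent: [(107, 3)]
Therefore 6125215 cannot be expressed as a² + b².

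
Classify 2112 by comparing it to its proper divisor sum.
abundant

Proper divisors of 2112: sum = 1 + 2 + 3 + 4 + 6 + 8 + 11 + 12 + ... + 352 + 528 + 704 + 1056 (27 divisors) = 3984
Since 3984 > 2112, 2112 is abundant.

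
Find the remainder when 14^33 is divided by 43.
11

Repeated squaring. Binary of 33 = 100001.
14^1 ≡ 14 (mod 43); 14^2 ≡ 24 (mod 43); 14^4 ≡ 17 (mod 43); 14^8 ≡ 31 (mod 43); 14^16 ≡ 15 (mod 43); 14^32 ≡ 10 (mod 43)
14^33 = 14^1 × 14^32 ≡ 11 (mod 43)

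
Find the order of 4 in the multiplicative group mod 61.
30

61 is prime, so ord(4) divides φ(61) = 60.
Divisors of 60: 1, 2, 3, 4, 5, 6, 10, 12, 15, 20, 30, 60.
Repeated squaring: 4^1 ≡ 4, 4^2 ≡ 16, 4^4 ≡ 12, 4^8 ≡ 22, 4^16 ≡ 57, 4^32 ≡ 16 (mod 61).
Test 4^d mod 61 for each divisor d in increasing order:
4^1 ≡ 4
4^2 ≡ 16
4^3 = 4^2·4^1 ≡ 3
4^4 ≡ 12
4^5 = 4^4·4^1 ≡ 48
4^6 = 4^4·4^2 ≡ 9
4^10 = 4^8·4^2 ≡ 47
4^12 = 4^8·4^4 ≡ 20
4^15 = 4^8·4^4·4^2·4^1 ≡ 60
4^20 = 4^16·4^4 ≡ 13
4^30 = 4^16·4^8·4^4·4^2 ≡ 1  ← first divisor giving 1
The order is 30.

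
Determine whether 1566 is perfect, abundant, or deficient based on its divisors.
abundant

Proper divisors of 1566: sum = 1 + 2 + 3 + 6 + 9 + 18 + 27 + 29 + 54 + 58 + 87 + 174 + 261 + 522 + 783 = 2034
Since 2034 > 1566, 1566 is abundant.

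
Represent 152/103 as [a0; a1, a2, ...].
[1; 2, 9, 1, 4]

Euclidean algorithm steps:
152 = 1 × 103 + 49
103 = 2 × 49 + 5
49 = 9 × 5 + 4
5 = 1 × 4 + 1
4 = 4 × 1 + 0
Continued fraction: [1; 2, 9, 1, 4]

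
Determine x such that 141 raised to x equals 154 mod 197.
88

Baby-step giant-step with step n = ⌈√197⌉ = 15.
Baby steps 141^j mod 197 (j:value) for j=0..14: 0:1, 1:141, 2:181, 3:108, 4:59, 5:45, 6:41, 7:68, 8:132, 9:94, 10:55, 11:72, 12:105, 13:30, 14:93.
Giant-step multiplier: 141^(-15) ≡ 141^(196-15) = 141^181 ≡ 71 (mod 197).
Giant steps γ_i = 154·71^i mod 197: γ_0=154, γ_1=99, γ_2=134, γ_3=58, γ_4=178, γ_5=30 (in table at j=13).
x = i·n + j = 5·15 + 13 = 88.
Check: 141^88 ≡ 154 (mod 197).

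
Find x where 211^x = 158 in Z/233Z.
103

Baby-step giant-step with step n = ⌈√233⌉ = 16.
Baby steps 211^j mod 233 (j:value) for j=0..15: 0:1, 1:211, 2:18, 3:70, 4:91, 5:95, 6:7, 7:79, 8:126, 9:24, 10:171, 11:199, 12:49, 13:87, 14:183, 15:168.
Giant-step multiplier: 211^(-16) ≡ 211^(232-16) = 211^216 ≡ 51 (mod 233).
Giant steps γ_i = 158·51^i mod 233: γ_0=158, γ_1=136, γ_2=179, γ_3=42, γ_4=45, γ_5=198, γ_6=79 (in table at j=7).
x = i·n + j = 6·16 + 7 = 103.
Check: 211^103 ≡ 158 (mod 233).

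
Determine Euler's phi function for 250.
100

250 = 2 × 5^3
φ(n) = n × ∏(1 - 1/p) for each prime p dividing n
φ(250) = 250 × (1 - 1/2) × (1 - 1/5) = 100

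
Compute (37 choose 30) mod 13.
5

Using Lucas' theorem:
Write n=37 and k=30 in base 13:
n in base 13: [2, 11]
k in base 13: [2, 4]
C(37,30) mod 13 = ∏ C(n_i, k_i) mod 13
Digit binomials (mod 13): C(2,2) = 1; C(11,4) = 330 ≡ 5
Product: 1 × 5 = 5 ≡ 5 (mod 13)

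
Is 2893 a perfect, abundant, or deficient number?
deficient

Proper divisors of 2893: sum = 1 + 11 + 263 = 275
Since 275 < 2893, 2893 is deficient.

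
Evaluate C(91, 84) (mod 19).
13

Using Lucas' theorem:
Write n=91 and k=84 in base 19:
n in base 19: [4, 15]
k in base 19: [4, 8]
C(91,84) mod 19 = ∏ C(n_i, k_i) mod 19
Digit binomials (mod 19): C(4,4) = 1; C(15,8) = 6435 ≡ 13
Product: 1 × 13 = 13 ≡ 13 (mod 19)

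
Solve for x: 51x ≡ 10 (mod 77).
x ≡ 47 (mod 77)

gcd(51, 77) = 1, which divides 10, so solutions exist.
Find 51^(-1) mod 77 by the extended Euclidean algorithm:
77 = 1 × 51 + 26  ⟹  26 = (1)·77 + (-1)·51
51 = 1 × 26 + 25  ⟹  25 = (-1)·77 + (2)·51
26 = 1 × 25 + 1  ⟹  1 = (2)·77 + (-3)·51
So (-3)·51 ≡ 1 (mod 77), i.e. 51^(-1) ≡ -3 ≡ 74 (mod 77).
x ≡ 74 × 10 = 740 ≡ 47 (mod 77).
Check: 51 × 47 = 2397 ≡ 10 (mod 77).
Unique solution: x ≡ 47 (mod 77)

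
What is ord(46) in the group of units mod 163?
81

163 is prime, so ord(46) divides φ(163) = 162.
Divisors of 162: 1, 2, 3, 6, 9, 18, 27, 54, 81, 162.
Repeated squaring: 46^1 ≡ 46, 46^2 ≡ 160, 46^4 ≡ 9, 46^8 ≡ 81, 46^16 ≡ 41, 46^32 ≡ 51, 46^64 ≡ 156, 46^128 ≡ 49 (mod 163).
Test 46^d mod 163 for each divisor d in increasing order:
46^1 ≡ 46
46^2 ≡ 160
46^3 = 46^2·46^1 ≡ 25
46^6 = 46^4·46^2 ≡ 136
46^9 = 46^8·46^1 ≡ 140
46^18 = 46^16·46^2 ≡ 40
46^27 = 46^16·46^8·46^2·46^1 ≡ 58
46^54 = 46^32·46^16·46^4·46^2 ≡ 104
46^81 = 46^64·46^16·46^1 ≡ 1  ← first divisor giving 1
The order is 81.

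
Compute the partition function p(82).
20506255

p(n) counts ways to write n as a sum of positive integers (order ignored).
Euler's pentagonal recurrence: p(k) = p(k-1) + p(k-2) - p(k-5) - p(k-7) + p(k-12) + p(k-15) - ... (offsets j(3j∓1)/2, signs ++--, p(0)=1, p(<0)=0).
DP table for k = 0..81: p(0)=1, p(1)=1, p(2)=2, p(3)=3, p(4)=5, p(5)=7, p(6)=11, p(7)=15, p(8)=22, p(9)=30, p(10)=42, p(11)=56, p(12)=77, p(13)=101, p(14)=135, p(15)=176, p(16)=231, p(17)=297, p(18)=385, p(19)=490, p(20)=627, p(21)=792, p(22)=1002, p(23)=1255, p(24)=1575, p(25)=1958, p(26)=2436, p(27)=3010, p(28)=3718, p(29)=4565, p(30)=5604, p(31)=6842, p(32)=8349, p(33)=10143, p(34)=12310, p(35)=14883, p(36)=17977, p(37)=21637, p(38)=26015, p(39)=31185, p(40)=37338, p(41)=44583, p(42)=53174, p(43)=63261, p(44)=75175, p(45)=89134, p(46)=105558, p(47)=124754, p(48)=147273, p(49)=173525, p(50)=204226, p(51)=239943, p(52)=281589, p(53)=329931, p(54)=386155, p(55)=451276, p(56)=526823, p(57)=614154, p(58)=715220, p(59)=831820, p(60)=966467, p(61)=1121505, p(62)=1300156, p(63)=1505499, p(64)=1741630, p(65)=2012558, p(66)=2323520, p(67)=2679689, p(68)=3087735, p(69)=3554345, p(70)=4087968, p(71)=4697205, p(72)=5392783, p(73)=6185689, p(74)=7089500, p(75)=8118264, p(76)=9289091, p(77)=10619863, p(78)=12132164, p(79)=13848650, p(80)=15796476, p(81)=18004327.
Final step: p(82) = p(81) + p(80) - p(77) - p(75) + p(70) + p(67) - p(60) - p(56) + p(47) + p(42) - p(31) - p(25) + p(12) + p(5)
= 18004327 + 15796476 - 10619863 - 8118264 + 4087968 + 2679689 - 966467 - 526823 + 124754 + 53174 - 6842 - 1958 + 77 + 7
= 20506255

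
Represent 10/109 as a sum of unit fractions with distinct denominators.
1/11 + 1/1199

Greedy algorithm:
10/109: ceiling(109/10) = 11, use 1/11
1/1199: ceiling(1199/1) = 1199, use 1/1199
Result: 10/109 = 1/11 + 1/1199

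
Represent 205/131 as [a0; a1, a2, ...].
[1; 1, 1, 3, 2, 1, 5]

Euclidean algorithm steps:
205 = 1 × 131 + 74
131 = 1 × 74 + 57
74 = 1 × 57 + 17
57 = 3 × 17 + 6
17 = 2 × 6 + 5
6 = 1 × 5 + 1
5 = 5 × 1 + 0
Continued fraction: [1; 1, 1, 3, 2, 1, 5]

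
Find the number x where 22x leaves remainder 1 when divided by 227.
31

gcd(22, 227) = 1, so the inverse exists.
Extended Euclidean algorithm on (227, 22):
227 = 10 × 22 + 7  ⟹  7 = (1)·227 + (-10)·22
22 = 3 × 7 + 1  ⟹  1 = (-3)·227 + (31)·22
So (31)·22 ≡ 1 (mod 227), i.e. 22^(-1) ≡ 31 (mod 227).
Check: 22 × 31 = 682 ≡ 1 (mod 227)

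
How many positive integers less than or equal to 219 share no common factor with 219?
144

219 = 3 × 73
φ(n) = n × ∏(1 - 1/p) for each prime p dividing n
φ(219) = 219 × (1 - 1/3) × (1 - 1/73) = 144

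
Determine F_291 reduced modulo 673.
437

Matrix identity: Q^n = [[F_(n+1), F_n], [F_n, F_(n-1)]] with Q = [[1,1],[1,0]].
n = 291 = 100100011₂. Square-and-multiply, entries mod 673:
Q^1 = [[1,1],[1,0]]
Q^2 = (Q^1)² = [[2,1],[1,1]]
Q^4 = (Q^2)² = [[5,3],[3,2]]
Q^9 = (Q^4)²·Q = [[55,34],[34,21]]
Q^18 = (Q^9)² = [[143,565],[565,251]]
Q^36 = (Q^18)² = [[482,520],[520,635]]
Q^72 = (Q^36)² = [[666,41],[41,625]]
Q^145 = (Q^72)²·Q = [[148,384],[384,437]]
Q^291 = (Q^145)²·Q = [[295,437],[437,531]]
F_291 mod 673 = Q^291[0][1] = 437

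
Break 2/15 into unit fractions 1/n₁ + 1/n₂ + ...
1/8 + 1/120

Greedy algorithm:
2/15: ceiling(15/2) = 8, use 1/8
1/120: ceiling(120/1) = 120, use 1/120
Result: 2/15 = 1/8 + 1/120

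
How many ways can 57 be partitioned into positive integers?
614154

p(n) counts ways to write n as a sum of positive integers (order ignored).
Euler's pentagonal recurrence: p(k) = p(k-1) + p(k-2) - p(k-5) - p(k-7) + p(k-12) + p(k-15) - ... (offsets j(3j∓1)/2, signs ++--, p(0)=1, p(<0)=0).
DP table for k = 0..56: p(0)=1, p(1)=1, p(2)=2, p(3)=3, p(4)=5, p(5)=7, p(6)=11, p(7)=15, p(8)=22, p(9)=30, p(10)=42, p(11)=56, p(12)=77, p(13)=101, p(14)=135, p(15)=176, p(16)=231, p(17)=297, p(18)=385, p(19)=490, p(20)=627, p(21)=792, p(22)=1002, p(23)=1255, p(24)=1575, p(25)=1958, p(26)=2436, p(27)=3010, p(28)=3718, p(29)=4565, p(30)=5604, p(31)=6842, p(32)=8349, p(33)=10143, p(34)=12310, p(35)=14883, p(36)=17977, p(37)=21637, p(38)=26015, p(39)=31185, p(40)=37338, p(41)=44583, p(42)=53174, p(43)=63261, p(44)=75175, p(45)=89134, p(46)=105558, p(47)=124754, p(48)=147273, p(49)=173525, p(50)=204226, p(51)=239943, p(52)=281589, p(53)=329931, p(54)=386155, p(55)=451276, p(56)=526823.
Final step: p(57) = p(56) + p(55) - p(52) - p(50) + p(45) + p(42) - p(35) - p(31) + p(22) + p(17) - p(6) - p(0)
= 526823 + 451276 - 281589 - 204226 + 89134 + 53174 - 14883 - 6842 + 1002 + 297 - 11 - 1
= 614154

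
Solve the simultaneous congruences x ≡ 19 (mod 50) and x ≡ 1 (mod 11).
419

Using Chinese Remainder Theorem:
M = 50 × 11 = 550
M1 = 11, M2 = 50
y1 = 11^(-1) mod 50 = 41
y2 = 50^(-1) mod 11 = 2
x = (19×11×41 + 1×50×2) mod 550 = 419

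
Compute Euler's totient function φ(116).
56

116 = 2^2 × 29
φ(n) = n × ∏(1 - 1/p) for each prime p dividing n
φ(116) = 116 × (1 - 1/2) × (1 - 1/29) = 56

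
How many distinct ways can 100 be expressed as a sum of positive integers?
190569292

p(n) counts ways to write n as a sum of positive integers (order ignored).
Euler's pentagonal recurrence: p(k) = p(k-1) + p(k-2) - p(k-5) - p(k-7) + p(k-12) + p(k-15) - ... (offsets j(3j∓1)/2, signs ++--, p(0)=1, p(<0)=0).
DP table for k = 0..99: p(0)=1, p(1)=1, p(2)=2, p(3)=3, p(4)=5, p(5)=7, p(6)=11, p(7)=15, p(8)=22, p(9)=30, p(10)=42, p(11)=56, p(12)=77, p(13)=101, p(14)=135, p(15)=176, p(16)=231, p(17)=297, p(18)=385, p(19)=490, p(20)=627, p(21)=792, p(22)=1002, p(23)=1255, p(24)=1575, p(25)=1958, p(26)=2436, p(27)=3010, p(28)=3718, p(29)=4565, p(30)=5604, p(31)=6842, p(32)=8349, p(33)=10143, p(34)=12310, p(35)=14883, p(36)=17977, p(37)=21637, p(38)=26015, p(39)=31185, p(40)=37338, p(41)=44583, p(42)=53174, p(43)=63261, p(44)=75175, p(45)=89134, p(46)=105558, p(47)=124754, p(48)=147273, p(49)=173525, p(50)=204226, p(51)=239943, p(52)=281589, p(53)=329931, p(54)=386155, p(55)=451276, p(56)=526823, p(57)=614154, p(58)=715220, p(59)=831820, p(60)=966467, p(61)=1121505, p(62)=1300156, p(63)=1505499, p(64)=1741630, p(65)=2012558, p(66)=2323520, p(67)=2679689, p(68)=3087735, p(69)=3554345, p(70)=4087968, p(71)=4697205, p(72)=5392783, p(73)=6185689, p(74)=7089500, p(75)=8118264, p(76)=9289091, p(77)=10619863, p(78)=12132164, p(79)=13848650, p(80)=15796476, p(81)=18004327, p(82)=20506255, p(83)=23338469, p(84)=26543660, p(85)=30167357, p(86)=34262962, p(87)=38887673, p(88)=44108109, p(89)=49995925, p(90)=56634173, p(91)=64112359, p(92)=72533807, p(93)=82010177, p(94)=92669720, p(95)=104651419, p(96)=118114304, p(97)=133230930, p(98)=150198136, p(99)=169229875.
Final step: p(100) = p(99) + p(98) - p(95) - p(93) + p(88) + p(85) - p(78) - p(74) + p(65) + p(60) - p(49) - p(43) + p(30) + p(23) - p(8) - p(0)
= 169229875 + 150198136 - 104651419 - 82010177 + 44108109 + 30167357 - 12132164 - 7089500 + 2012558 + 966467 - 173525 - 63261 + 5604 + 1255 - 22 - 1
= 190569292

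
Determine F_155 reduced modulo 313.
25

Matrix identity: Q^n = [[F_(n+1), F_n], [F_n, F_(n-1)]] with Q = [[1,1],[1,0]].
n = 155 = 10011011₂. Square-and-multiply, entries mod 313:
Q^1 = [[1,1],[1,0]]
Q^2 = (Q^1)² = [[2,1],[1,1]]
Q^4 = (Q^2)² = [[5,3],[3,2]]
Q^9 = (Q^4)²·Q = [[55,34],[34,21]]
Q^19 = (Q^9)²·Q = [[192,112],[112,80]]
Q^38 = (Q^19)² = [[267,103],[103,164]]
Q^77 = (Q^38)²·Q = [[152,205],[205,260]]
Q^155 = (Q^77)²·Q = [[288,25],[25,263]]
F_155 mod 313 = Q^155[0][1] = 25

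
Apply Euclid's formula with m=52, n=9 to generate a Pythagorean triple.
(2623, 936, 2785)

Euclid's formula: a = m² - n², b = 2mn, c = m² + n²
m = 52, n = 9
a = 52² - 9² = 2704 - 81 = 2623
b = 2 × 52 × 9 = 936
c = 52² + 9² = 2704 + 81 = 2785
Verification: 2623² + 936² = 6880129 + 876096 = 7756225 = 2785² ✓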